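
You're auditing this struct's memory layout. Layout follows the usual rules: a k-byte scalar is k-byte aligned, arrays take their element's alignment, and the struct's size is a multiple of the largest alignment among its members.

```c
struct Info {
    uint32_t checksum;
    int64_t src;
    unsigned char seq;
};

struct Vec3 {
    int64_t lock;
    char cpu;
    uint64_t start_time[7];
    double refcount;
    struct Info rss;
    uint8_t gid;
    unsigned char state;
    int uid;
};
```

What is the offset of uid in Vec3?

Info: 0..4  checksum  (4B, 4-aligned); 4..8  -- padding (4B); 8..16  src  (8B, 8-aligned); 16..17  seq  (1B, 1-aligned); 17..24  -- tail padding (7B); sizeof = 24, alignof = 8
0..8  lock  (8B, 8-aligned)
8..9  cpu  (1B, 1-aligned)
9..16  -- padding (7B)
16..72  start_time  (56B, 8-aligned)
72..80  refcount  (8B, 8-aligned)
80..104  rss  (24B, 8-aligned)
104..105  gid  (1B, 1-aligned)
105..106  state  (1B, 1-aligned)
106..108  -- padding (2B)
108..112  uid  (4B, 4-aligned)

108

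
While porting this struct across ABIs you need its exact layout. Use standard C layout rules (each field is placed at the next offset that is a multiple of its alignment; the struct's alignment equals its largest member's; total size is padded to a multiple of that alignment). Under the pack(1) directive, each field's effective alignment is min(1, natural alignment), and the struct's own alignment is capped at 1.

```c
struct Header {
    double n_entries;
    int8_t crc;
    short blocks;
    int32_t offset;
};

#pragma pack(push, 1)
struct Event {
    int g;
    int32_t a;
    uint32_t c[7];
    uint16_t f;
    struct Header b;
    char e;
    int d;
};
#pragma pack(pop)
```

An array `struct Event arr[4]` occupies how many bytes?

Header: n_entries at 0 (size 8, align 8) → ends 8; crc at 8 (size 1, align 1) → ends 9; pad 1 to align 2 for blocks; blocks at 10 (size 2, align 2) → ends 12; offset at 12 (size 4, align 4) → ends 16; total 16 bytes, alignment 8
g at 0 (size 4, align 1) → ends 4
a at 4 (size 4, align 1) → ends 8
c at 8 (size 28, align 1) → ends 36
f at 36 (size 2, align 1) → ends 38
b at 38 (size 16, align 1) → ends 54
e at 54 (size 1, align 1) → ends 55
d at 55 (size 4, align 1) → ends 59
total 59 bytes, alignment 1
array of 4: 4 × 59 = 236

236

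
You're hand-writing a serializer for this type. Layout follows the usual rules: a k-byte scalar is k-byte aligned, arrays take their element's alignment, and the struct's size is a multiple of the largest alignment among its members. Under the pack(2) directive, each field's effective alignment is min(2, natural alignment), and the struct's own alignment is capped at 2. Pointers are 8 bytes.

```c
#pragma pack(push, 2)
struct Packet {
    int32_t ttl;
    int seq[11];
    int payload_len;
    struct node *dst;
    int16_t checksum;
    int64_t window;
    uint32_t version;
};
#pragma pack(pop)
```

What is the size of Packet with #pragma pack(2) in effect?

ttl at 0 (size 4, align 2) → ends 4
seq at 4 (size 44, align 2) → ends 48
payload_len at 48 (size 4, align 2) → ends 52
dst at 52 (size 8, align 2) → ends 60
checksum at 60 (size 2, align 2) → ends 62
window at 62 (size 8, align 2) → ends 70
version at 70 (size 4, align 2) → ends 74
total 74 bytes, alignment 2

74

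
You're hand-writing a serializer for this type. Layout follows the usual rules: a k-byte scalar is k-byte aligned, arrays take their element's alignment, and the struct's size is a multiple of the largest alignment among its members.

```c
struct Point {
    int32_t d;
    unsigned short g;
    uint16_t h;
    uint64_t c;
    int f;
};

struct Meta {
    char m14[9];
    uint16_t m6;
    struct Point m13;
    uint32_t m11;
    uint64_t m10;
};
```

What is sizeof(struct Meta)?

Point: 0..4  d  (4B, 4-aligned); 4..6  g  (2B, 2-aligned); 6..8  h  (2B, 2-aligned); 8..16  c  (8B, 8-aligned); 16..20  f  (4B, 4-aligned); 20..24  -- tail padding (4B); sizeof = 24, alignof = 8
0..9  m14  (9B, 1-aligned)
9..10  -- padding (1B)
10..12  m6  (2B, 2-aligned)
12..16  -- padding (4B)
16..40  m13  (24B, 8-aligned)
40..44  m11  (4B, 4-aligned)
44..48  -- padding (4B)
48..56  m10  (8B, 8-aligned)
sizeof = 56, alignof = 8

56 bytes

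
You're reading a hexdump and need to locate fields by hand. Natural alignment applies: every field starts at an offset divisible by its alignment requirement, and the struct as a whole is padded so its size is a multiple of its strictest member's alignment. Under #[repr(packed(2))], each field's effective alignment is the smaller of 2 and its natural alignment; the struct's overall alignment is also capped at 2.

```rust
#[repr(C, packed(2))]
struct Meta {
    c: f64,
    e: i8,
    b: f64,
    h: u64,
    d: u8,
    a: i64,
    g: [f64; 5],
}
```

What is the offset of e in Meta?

@0: c [8B, align 2] → 8
@8: e [1B, align 1] → 9

8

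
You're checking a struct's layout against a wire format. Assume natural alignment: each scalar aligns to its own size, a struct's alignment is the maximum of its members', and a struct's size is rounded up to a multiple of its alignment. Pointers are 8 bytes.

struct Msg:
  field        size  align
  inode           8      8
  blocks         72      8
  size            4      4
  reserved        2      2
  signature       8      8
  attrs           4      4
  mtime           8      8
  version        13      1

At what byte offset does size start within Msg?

80

@0: inode [8B, align 8] → 8
@8: blocks [72B, align 8] → 80
@80: size [4B, align 4] → 84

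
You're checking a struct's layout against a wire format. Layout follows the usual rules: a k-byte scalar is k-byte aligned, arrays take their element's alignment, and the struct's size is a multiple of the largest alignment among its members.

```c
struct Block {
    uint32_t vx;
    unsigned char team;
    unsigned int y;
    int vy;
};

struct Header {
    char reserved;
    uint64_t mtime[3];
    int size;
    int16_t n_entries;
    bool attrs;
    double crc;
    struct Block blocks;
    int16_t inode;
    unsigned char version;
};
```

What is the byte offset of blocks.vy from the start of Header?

60

Block: vx at 0 (size 4, align 4) → ends 4; team at 4 (size 1, align 1) → ends 5; pad 3 to align 4 for y; y at 8 (size 4, align 4) → ends 12; vy at 12 (size 4, align 4) → ends 16; total 16 bytes, alignment 4
reserved at 0 (size 1, align 1) → ends 1
pad 7 to align 8 for mtime
mtime at 8 (size 24, align 8) → ends 32
size at 32 (size 4, align 4) → ends 36
n_entries at 36 (size 2, align 2) → ends 38
attrs at 38 (size 1, align 1) → ends 39
pad 1 to align 8 for crc
crc at 40 (size 8, align 8) → ends 48
blocks at 48 (size 16, align 4) → ends 64
within Block: vy at 12
48 + 12 = 60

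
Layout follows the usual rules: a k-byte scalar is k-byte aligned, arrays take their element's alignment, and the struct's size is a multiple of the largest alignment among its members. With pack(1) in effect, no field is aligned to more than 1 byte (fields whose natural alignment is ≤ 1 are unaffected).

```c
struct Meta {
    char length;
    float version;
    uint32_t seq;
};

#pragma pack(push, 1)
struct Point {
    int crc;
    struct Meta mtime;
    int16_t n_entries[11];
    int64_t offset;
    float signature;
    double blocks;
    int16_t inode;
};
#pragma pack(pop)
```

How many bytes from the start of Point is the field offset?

Meta: 0..1  length  (1B, 1-aligned); 1..4  -- padding (3B); 4..8  version  (4B, 4-aligned); 8..12  seq  (4B, 4-aligned); sizeof = 12, alignof = 4
0..4  crc  (4B, 1-aligned)
4..16  mtime  (12B, 1-aligned)
16..38  n_entries  (22B, 1-aligned)
38..46  offset  (8B, 1-aligned)

38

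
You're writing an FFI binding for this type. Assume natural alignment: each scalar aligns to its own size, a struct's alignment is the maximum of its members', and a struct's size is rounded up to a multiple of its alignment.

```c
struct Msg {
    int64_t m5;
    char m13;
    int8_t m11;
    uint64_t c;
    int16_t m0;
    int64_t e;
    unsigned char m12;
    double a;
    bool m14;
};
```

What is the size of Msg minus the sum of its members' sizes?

26

0..8  m5  (8B, 8-aligned)
8..9  m13  (1B, 1-aligned)
9..10  m11  (1B, 1-aligned)
10..16  -- padding (6B)
16..24  c  (8B, 8-aligned)
24..26  m0  (2B, 2-aligned)
26..32  -- padding (6B)
32..40  e  (8B, 8-aligned)
40..41  m12  (1B, 1-aligned)
41..48  -- padding (7B)
48..56  a  (8B, 8-aligned)
56..57  m14  (1B, 1-aligned)
57..64  -- tail padding (7B)
sizeof = 64, alignof = 8
data bytes 38, size 64 → padding 26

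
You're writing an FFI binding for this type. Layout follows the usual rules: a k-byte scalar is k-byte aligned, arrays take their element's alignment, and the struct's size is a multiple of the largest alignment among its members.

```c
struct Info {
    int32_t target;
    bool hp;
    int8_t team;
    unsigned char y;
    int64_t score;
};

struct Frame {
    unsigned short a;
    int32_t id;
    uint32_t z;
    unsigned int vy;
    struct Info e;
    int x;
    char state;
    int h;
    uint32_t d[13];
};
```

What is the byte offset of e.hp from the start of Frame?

Info: 0..4  target  (4B, 4-aligned); 4..5  hp  (1B, 1-aligned); 5..6  team  (1B, 1-aligned); 6..7  y  (1B, 1-aligned); 7..8  -- padding (1B); 8..16  score  (8B, 8-aligned); sizeof = 16, alignof = 8
0..2  a  (2B, 2-aligned)
2..4  -- padding (2B)
4..8  id  (4B, 4-aligned)
8..12  z  (4B, 4-aligned)
12..16  vy  (4B, 4-aligned)
16..32  e  (16B, 8-aligned)
within Info: hp at 4
16 + 4 = 20

20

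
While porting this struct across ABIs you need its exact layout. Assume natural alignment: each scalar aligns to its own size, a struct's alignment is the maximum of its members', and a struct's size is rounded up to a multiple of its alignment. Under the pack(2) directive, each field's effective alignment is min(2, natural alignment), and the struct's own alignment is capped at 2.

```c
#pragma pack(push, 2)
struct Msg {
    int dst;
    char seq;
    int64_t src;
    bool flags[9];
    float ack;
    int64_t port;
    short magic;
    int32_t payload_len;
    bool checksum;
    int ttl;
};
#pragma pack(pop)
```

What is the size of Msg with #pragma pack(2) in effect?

dst at 0 (size 4, align 2) → ends 4
seq at 4 (size 1, align 1) → ends 5
pad 1 to align 2 for src
src at 6 (size 8, align 2) → ends 14
flags at 14 (size 9, align 1) → ends 23
pad 1 to align 2 for ack
ack at 24 (size 4, align 2) → ends 28
port at 28 (size 8, align 2) → ends 36
magic at 36 (size 2, align 2) → ends 38
payload_len at 38 (size 4, align 2) → ends 42
checksum at 42 (size 1, align 1) → ends 43
pad 1 to align 2 for ttl
ttl at 44 (size 4, align 2) → ends 48
total 48 bytes, alignment 2

48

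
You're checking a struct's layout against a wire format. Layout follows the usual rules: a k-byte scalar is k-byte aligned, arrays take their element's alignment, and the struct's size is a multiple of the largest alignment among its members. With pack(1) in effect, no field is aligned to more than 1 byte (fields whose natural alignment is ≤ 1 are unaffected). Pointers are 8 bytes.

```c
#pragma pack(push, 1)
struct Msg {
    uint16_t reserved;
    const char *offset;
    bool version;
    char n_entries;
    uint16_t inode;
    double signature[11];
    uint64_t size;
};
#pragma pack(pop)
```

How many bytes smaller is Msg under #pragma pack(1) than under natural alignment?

10

natural layout:
  @0: reserved [2B, align 2] → 2
  +6 pad (align 8)
  @8: offset [8B, align 8] → 16
  @16: version [1B, align 1] → 17
  @17: n_entries [1B, align 1] → 18
  @18: inode [2B, align 2] → 20
  +4 pad (align 8)
  @24: signature [88B, align 8] → 112
  @112: size [8B, align 8] → 120
  size 120, align 8
packed(1) layout:
  @0: reserved [2B, align 1] → 2
  @2: offset [8B, align 1] → 10
  @10: version [1B, align 1] → 11
  @11: n_entries [1B, align 1] → 12
  @12: inode [2B, align 1] → 14
  @14: signature [88B, align 1] → 102
  @102: size [8B, align 1] → 110
  size 110, align 1
120 − 110 = 10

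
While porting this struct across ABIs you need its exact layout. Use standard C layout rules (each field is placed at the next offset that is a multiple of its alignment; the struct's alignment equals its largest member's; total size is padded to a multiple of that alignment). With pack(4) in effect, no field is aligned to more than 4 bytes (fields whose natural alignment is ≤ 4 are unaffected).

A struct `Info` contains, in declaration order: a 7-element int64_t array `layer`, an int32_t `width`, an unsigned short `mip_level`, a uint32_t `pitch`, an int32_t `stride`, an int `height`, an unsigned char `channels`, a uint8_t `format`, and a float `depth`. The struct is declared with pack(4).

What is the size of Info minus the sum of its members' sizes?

4

0..56  layer  (56B, 4-aligned)
56..60  width  (4B, 4-aligned)
60..62  mip_level  (2B, 2-aligned)
62..64  -- padding (2B)
64..68  pitch  (4B, 4-aligned)
68..72  stride  (4B, 4-aligned)
72..76  height  (4B, 4-aligned)
76..77  channels  (1B, 1-aligned)
77..78  format  (1B, 1-aligned)
78..80  -- padding (2B)
80..84  depth  (4B, 4-aligned)
sizeof = 84, alignof = 4
data bytes 80, size 84 → padding 4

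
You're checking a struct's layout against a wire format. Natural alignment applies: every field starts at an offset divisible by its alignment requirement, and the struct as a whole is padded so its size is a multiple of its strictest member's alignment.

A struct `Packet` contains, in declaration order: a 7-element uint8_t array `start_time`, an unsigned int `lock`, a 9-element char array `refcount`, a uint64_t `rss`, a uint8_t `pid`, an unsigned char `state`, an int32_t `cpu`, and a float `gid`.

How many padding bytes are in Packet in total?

@0: start_time [7B, align 1] → 7
+1 pad (align 4)
@8: lock [4B, align 4] → 12
@12: refcount [9B, align 1] → 21
+3 pad (align 8)
@24: rss [8B, align 8] → 32
@32: pid [1B, align 1] → 33
@33: state [1B, align 1] → 34
+2 pad (align 4)
@36: cpu [4B, align 4] → 40
@40: gid [4B, align 4] → 44
+4 tail pad (align 8)
size 48, align 8
data bytes 38, size 48 → padding 10

10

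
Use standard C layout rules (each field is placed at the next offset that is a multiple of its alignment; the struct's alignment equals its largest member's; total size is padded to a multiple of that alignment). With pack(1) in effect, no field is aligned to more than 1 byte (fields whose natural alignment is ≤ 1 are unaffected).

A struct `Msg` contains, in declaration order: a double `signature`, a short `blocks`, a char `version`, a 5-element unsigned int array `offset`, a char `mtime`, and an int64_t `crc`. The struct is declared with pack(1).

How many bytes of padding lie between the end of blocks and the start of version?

0..8  signature  (8B, 1-aligned)
8..10  blocks  (2B, 1-aligned)
10..11  version  (1B, 1-aligned)

0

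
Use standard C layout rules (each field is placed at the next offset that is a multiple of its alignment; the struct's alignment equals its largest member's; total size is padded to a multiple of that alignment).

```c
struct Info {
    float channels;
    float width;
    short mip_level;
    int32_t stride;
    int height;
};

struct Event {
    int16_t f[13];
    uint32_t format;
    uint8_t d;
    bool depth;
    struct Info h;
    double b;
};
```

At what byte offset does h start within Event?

Info: channels at 0 (size 4, align 4) → ends 4; width at 4 (size 4, align 4) → ends 8; mip_level at 8 (size 2, align 2) → ends 10; pad 2 to align 4 for stride; stride at 12 (size 4, align 4) → ends 16; height at 16 (size 4, align 4) → ends 20; total 20 bytes, alignment 4
f at 0 (size 26, align 2) → ends 26
pad 2 to align 4 for format
format at 28 (size 4, align 4) → ends 32
d at 32 (size 1, align 1) → ends 33
depth at 33 (size 1, align 1) → ends 34
pad 2 to align 4 for h
h at 36 (size 20, align 4) → ends 56

36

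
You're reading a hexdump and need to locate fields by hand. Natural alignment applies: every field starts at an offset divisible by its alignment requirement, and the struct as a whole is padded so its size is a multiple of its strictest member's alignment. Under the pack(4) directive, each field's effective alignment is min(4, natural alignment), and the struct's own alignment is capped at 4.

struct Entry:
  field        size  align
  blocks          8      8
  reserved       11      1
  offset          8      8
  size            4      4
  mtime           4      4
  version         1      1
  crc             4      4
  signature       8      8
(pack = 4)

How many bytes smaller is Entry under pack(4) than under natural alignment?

4

natural layout:
  blocks at 0 (size 8, align 8) → ends 8
  reserved at 8 (size 11, align 1) → ends 19
  pad 5 to align 8 for offset
  offset at 24 (size 8, align 8) → ends 32
  size at 32 (size 4, align 4) → ends 36
  mtime at 36 (size 4, align 4) → ends 40
  version at 40 (size 1, align 1) → ends 41
  pad 3 to align 4 for crc
  crc at 44 (size 4, align 4) → ends 48
  signature at 48 (size 8, align 8) → ends 56
  total 56 bytes, alignment 8
packed(4) layout:
  blocks at 0 (size 8, align 4) → ends 8
  reserved at 8 (size 11, align 1) → ends 19
  pad 1 to align 4 for offset
  offset at 20 (size 8, align 4) → ends 28
  size at 28 (size 4, align 4) → ends 32
  mtime at 32 (size 4, align 4) → ends 36
  version at 36 (size 1, align 1) → ends 37
  pad 3 to align 4 for crc
  crc at 40 (size 4, align 4) → ends 44
  signature at 44 (size 8, align 4) → ends 52
  total 52 bytes, alignment 4
56 − 52 = 4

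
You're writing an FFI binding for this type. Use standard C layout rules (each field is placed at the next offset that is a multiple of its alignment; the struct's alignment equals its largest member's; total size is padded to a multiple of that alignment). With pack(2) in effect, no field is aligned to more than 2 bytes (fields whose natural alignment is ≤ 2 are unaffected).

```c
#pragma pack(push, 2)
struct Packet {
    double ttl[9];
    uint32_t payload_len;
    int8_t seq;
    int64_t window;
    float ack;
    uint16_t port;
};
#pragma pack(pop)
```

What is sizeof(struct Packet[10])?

ttl at 0 (size 72, align 2) → ends 72
payload_len at 72 (size 4, align 2) → ends 76
seq at 76 (size 1, align 1) → ends 77
pad 1 to align 2 for window
window at 78 (size 8, align 2) → ends 86
ack at 86 (size 4, align 2) → ends 90
port at 90 (size 2, align 2) → ends 92
total 92 bytes, alignment 2
array of 10: 10 × 92 = 920

920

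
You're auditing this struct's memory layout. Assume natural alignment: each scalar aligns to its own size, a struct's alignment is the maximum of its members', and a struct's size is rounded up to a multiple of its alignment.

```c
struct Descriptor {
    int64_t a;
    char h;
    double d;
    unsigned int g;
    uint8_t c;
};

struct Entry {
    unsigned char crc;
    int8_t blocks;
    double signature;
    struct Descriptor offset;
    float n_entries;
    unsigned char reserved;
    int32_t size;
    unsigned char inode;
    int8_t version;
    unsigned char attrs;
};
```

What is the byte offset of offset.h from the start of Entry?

Descriptor: @0: a [8B, align 8] → 8; @8: h [1B, align 1] → 9; +7 pad (align 8); @16: d [8B, align 8] → 24; @24: g [4B, align 4] → 28; @28: c [1B, align 1] → 29; +3 tail pad (align 8); size 32, align 8
@0: crc [1B, align 1] → 1
@1: blocks [1B, align 1] → 2
+6 pad (align 8)
@8: signature [8B, align 8] → 16
@16: offset [32B, align 8] → 48
within Descriptor: h at 8
16 + 8 = 24

24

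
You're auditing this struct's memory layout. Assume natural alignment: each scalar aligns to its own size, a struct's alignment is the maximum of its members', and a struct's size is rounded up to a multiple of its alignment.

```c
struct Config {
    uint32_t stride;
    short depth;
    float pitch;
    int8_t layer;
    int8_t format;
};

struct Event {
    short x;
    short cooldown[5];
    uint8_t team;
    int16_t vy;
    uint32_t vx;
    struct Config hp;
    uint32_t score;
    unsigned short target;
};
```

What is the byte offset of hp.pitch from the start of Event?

Config: 0..4  stride  (4B, 4-aligned); 4..6  depth  (2B, 2-aligned); 6..8  -- padding (2B); 8..12  pitch  (4B, 4-aligned); 12..13  layer  (1B, 1-aligned); 13..14  format  (1B, 1-aligned); 14..16  -- tail padding (2B); sizeof = 16, alignof = 4
0..2  x  (2B, 2-aligned)
2..12  cooldown  (10B, 2-aligned)
12..13  team  (1B, 1-aligned)
13..14  -- padding (1B)
14..16  vy  (2B, 2-aligned)
16..20  vx  (4B, 4-aligned)
20..36  hp  (16B, 4-aligned)
within Config: pitch at 8
20 + 8 = 28

28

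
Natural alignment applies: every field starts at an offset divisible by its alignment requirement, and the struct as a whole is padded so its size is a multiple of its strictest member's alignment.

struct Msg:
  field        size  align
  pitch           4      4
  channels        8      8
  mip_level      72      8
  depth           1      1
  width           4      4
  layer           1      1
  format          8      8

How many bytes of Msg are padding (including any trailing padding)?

pitch at 0 (size 4, align 4) → ends 4
pad 4 to align 8 for channels
channels at 8 (size 8, align 8) → ends 16
mip_level at 16 (size 72, align 8) → ends 88
depth at 88 (size 1, align 1) → ends 89
pad 3 to align 4 for width
width at 92 (size 4, align 4) → ends 96
layer at 96 (size 1, align 1) → ends 97
pad 7 to align 8 for format
format at 104 (size 8, align 8) → ends 112
total 112 bytes, alignment 8
data bytes 98, size 112 → padding 14

14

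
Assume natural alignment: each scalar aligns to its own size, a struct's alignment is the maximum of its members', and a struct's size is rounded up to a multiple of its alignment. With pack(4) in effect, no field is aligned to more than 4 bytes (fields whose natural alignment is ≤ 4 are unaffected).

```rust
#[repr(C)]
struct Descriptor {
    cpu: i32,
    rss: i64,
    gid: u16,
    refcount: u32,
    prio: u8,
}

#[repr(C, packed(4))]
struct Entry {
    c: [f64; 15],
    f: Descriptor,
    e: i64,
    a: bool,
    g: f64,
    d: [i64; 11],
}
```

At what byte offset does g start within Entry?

164

Descriptor: 0..4  cpu  (4B, 4-aligned); 4..8  -- padding (4B); 8..16  rss  (8B, 8-aligned); 16..18  gid  (2B, 2-aligned); 18..20  -- padding (2B); 20..24  refcount  (4B, 4-aligned); 24..25  prio  (1B, 1-aligned); 25..32  -- tail padding (7B); sizeof = 32, alignof = 8
0..120  c  (120B, 4-aligned)
120..152  f  (32B, 4-aligned)
152..160  e  (8B, 4-aligned)
160..161  a  (1B, 1-aligned)
161..164  -- padding (3B)
164..172  g  (8B, 4-aligned)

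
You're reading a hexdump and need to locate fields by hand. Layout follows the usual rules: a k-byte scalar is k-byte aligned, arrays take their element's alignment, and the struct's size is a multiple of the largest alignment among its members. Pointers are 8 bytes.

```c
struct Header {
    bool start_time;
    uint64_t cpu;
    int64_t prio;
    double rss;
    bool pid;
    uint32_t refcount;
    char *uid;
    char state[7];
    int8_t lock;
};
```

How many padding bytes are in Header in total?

10

start_time at 0 (size 1, align 1) → ends 1
pad 7 to align 8 for cpu
cpu at 8 (size 8, align 8) → ends 16
prio at 16 (size 8, align 8) → ends 24
rss at 24 (size 8, align 8) → ends 32
pid at 32 (size 1, align 1) → ends 33
pad 3 to align 4 for refcount
refcount at 36 (size 4, align 4) → ends 40
uid at 40 (size 8, align 8) → ends 48
state at 48 (size 7, align 1) → ends 55
lock at 55 (size 1, align 1) → ends 56
total 56 bytes, alignment 8
data bytes 46, size 56 → padding 10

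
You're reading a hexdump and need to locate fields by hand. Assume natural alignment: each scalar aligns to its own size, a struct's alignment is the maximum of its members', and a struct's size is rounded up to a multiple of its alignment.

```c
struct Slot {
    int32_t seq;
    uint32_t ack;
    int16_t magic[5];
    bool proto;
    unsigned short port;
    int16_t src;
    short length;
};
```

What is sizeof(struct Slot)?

28 bytes

0..4  seq  (4B, 4-aligned)
4..8  ack  (4B, 4-aligned)
8..18  magic  (10B, 2-aligned)
18..19  proto  (1B, 1-aligned)
19..20  -- padding (1B)
20..22  port  (2B, 2-aligned)
22..24  src  (2B, 2-aligned)
24..26  length  (2B, 2-aligned)
26..28  -- tail padding (2B)
sizeof = 28, alignof = 4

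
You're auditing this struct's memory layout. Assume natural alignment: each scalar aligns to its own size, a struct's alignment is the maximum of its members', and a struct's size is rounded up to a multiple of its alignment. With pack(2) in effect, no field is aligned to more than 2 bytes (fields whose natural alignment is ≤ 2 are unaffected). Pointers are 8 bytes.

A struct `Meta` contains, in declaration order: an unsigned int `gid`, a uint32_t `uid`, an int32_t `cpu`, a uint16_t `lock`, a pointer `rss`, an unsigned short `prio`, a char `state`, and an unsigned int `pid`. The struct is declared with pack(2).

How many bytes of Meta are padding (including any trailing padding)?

1

gid at 0 (size 4, align 2) → ends 4
uid at 4 (size 4, align 2) → ends 8
cpu at 8 (size 4, align 2) → ends 12
lock at 12 (size 2, align 2) → ends 14
rss at 14 (size 8, align 2) → ends 22
prio at 22 (size 2, align 2) → ends 24
state at 24 (size 1, align 1) → ends 25
pad 1 to align 2 for pid
pid at 26 (size 4, align 2) → ends 30
total 30 bytes, alignment 2
data bytes 29, size 30 → padding 1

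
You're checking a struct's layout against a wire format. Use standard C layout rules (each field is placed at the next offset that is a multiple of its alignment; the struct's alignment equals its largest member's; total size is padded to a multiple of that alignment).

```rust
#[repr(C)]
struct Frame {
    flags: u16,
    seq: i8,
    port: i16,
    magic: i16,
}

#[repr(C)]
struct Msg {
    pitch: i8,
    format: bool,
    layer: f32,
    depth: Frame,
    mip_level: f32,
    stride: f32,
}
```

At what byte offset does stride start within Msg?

20

Frame: flags at 0 (size 2, align 2) → ends 2; seq at 2 (size 1, align 1) → ends 3; pad 1 to align 2 for port; port at 4 (size 2, align 2) → ends 6; magic at 6 (size 2, align 2) → ends 8; total 8 bytes, alignment 2
pitch at 0 (size 1, align 1) → ends 1
format at 1 (size 1, align 1) → ends 2
pad 2 to align 4 for layer
layer at 4 (size 4, align 4) → ends 8
depth at 8 (size 8, align 2) → ends 16
mip_level at 16 (size 4, align 4) → ends 20
stride at 20 (size 4, align 4) → ends 24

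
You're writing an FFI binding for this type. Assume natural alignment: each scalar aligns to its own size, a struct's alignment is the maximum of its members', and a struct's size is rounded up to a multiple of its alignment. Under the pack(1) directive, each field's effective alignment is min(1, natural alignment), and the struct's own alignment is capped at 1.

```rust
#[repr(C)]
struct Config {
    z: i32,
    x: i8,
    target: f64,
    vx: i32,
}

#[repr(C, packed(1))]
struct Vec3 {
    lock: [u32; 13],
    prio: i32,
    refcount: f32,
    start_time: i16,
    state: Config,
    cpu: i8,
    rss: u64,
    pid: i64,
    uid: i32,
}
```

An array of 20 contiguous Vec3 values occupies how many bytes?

2140

Config: z at 0 (size 4, align 4) → ends 4; x at 4 (size 1, align 1) → ends 5; pad 3 to align 8 for target; target at 8 (size 8, align 8) → ends 16; vx at 16 (size 4, align 4) → ends 20; tail pad 4 to reach multiple of 8; total 24 bytes, alignment 8
lock at 0 (size 52, align 1) → ends 52
prio at 52 (size 4, align 1) → ends 56
refcount at 56 (size 4, align 1) → ends 60
start_time at 60 (size 2, align 1) → ends 62
state at 62 (size 24, align 1) → ends 86
cpu at 86 (size 1, align 1) → ends 87
rss at 87 (size 8, align 1) → ends 95
pid at 95 (size 8, align 1) → ends 103
uid at 103 (size 4, align 1) → ends 107
total 107 bytes, alignment 1
array of 20: 20 × 107 = 2140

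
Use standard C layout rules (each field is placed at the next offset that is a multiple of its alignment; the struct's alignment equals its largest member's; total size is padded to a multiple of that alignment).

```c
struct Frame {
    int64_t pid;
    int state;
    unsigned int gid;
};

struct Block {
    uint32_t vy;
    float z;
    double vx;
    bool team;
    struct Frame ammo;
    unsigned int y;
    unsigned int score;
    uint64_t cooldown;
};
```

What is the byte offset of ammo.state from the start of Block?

32

Frame: pid at 0 (size 8, align 8) → ends 8; state at 8 (size 4, align 4) → ends 12; gid at 12 (size 4, align 4) → ends 16; total 16 bytes, alignment 8
vy at 0 (size 4, align 4) → ends 4
z at 4 (size 4, align 4) → ends 8
vx at 8 (size 8, align 8) → ends 16
team at 16 (size 1, align 1) → ends 17
pad 7 to align 8 for ammo
ammo at 24 (size 16, align 8) → ends 40
within Frame: state at 8
24 + 8 = 32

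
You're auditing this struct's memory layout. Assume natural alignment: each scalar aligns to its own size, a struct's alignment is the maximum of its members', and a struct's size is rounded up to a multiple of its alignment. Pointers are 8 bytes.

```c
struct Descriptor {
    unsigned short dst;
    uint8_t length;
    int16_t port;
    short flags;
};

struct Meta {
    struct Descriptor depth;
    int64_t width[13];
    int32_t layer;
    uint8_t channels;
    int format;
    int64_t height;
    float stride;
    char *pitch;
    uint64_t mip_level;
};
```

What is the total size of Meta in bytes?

Descriptor: 0..2  dst  (2B, 2-aligned); 2..3  length  (1B, 1-aligned); 3..4  -- padding (1B); 4..6  port  (2B, 2-aligned); 6..8  flags  (2B, 2-aligned); sizeof = 8, alignof = 2
0..8  depth  (8B, 2-aligned)
8..112  width  (104B, 8-aligned)
112..116  layer  (4B, 4-aligned)
116..117  channels  (1B, 1-aligned)
117..120  -- padding (3B)
120..124  format  (4B, 4-aligned)
124..128  -- padding (4B)
128..136  height  (8B, 8-aligned)
136..140  stride  (4B, 4-aligned)
140..144  -- padding (4B)
144..152  pitch  (8B, 8-aligned)
152..160  mip_level  (8B, 8-aligned)
sizeof = 160, alignof = 8

160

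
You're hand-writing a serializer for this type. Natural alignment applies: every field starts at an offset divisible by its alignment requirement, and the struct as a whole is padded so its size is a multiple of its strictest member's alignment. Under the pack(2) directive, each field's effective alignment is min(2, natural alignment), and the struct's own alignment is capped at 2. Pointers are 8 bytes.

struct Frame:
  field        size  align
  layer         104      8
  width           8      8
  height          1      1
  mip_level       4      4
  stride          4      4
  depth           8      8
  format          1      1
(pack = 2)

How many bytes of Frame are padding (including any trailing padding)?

@0: layer [104B, align 2] → 104
@104: width [8B, align 2] → 112
@112: height [1B, align 1] → 113
+1 pad (align 2)
@114: mip_level [4B, align 2] → 118
@118: stride [4B, align 2] → 122
@122: depth [8B, align 2] → 130
@130: format [1B, align 1] → 131
+1 tail pad (align 2)
size 132, align 2
data bytes 130, size 132 → padding 2

2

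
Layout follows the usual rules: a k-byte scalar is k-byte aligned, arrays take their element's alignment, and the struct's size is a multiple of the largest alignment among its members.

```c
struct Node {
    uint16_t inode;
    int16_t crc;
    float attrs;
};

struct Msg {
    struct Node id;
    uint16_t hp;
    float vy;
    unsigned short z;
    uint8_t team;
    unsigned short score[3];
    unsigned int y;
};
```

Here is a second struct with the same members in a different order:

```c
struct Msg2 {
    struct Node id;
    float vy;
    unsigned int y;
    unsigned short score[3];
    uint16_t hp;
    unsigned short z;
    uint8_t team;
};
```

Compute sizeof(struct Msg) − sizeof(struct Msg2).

4

Node: inode at 0 (size 2, align 2) → ends 2; crc at 2 (size 2, align 2) → ends 4; attrs at 4 (size 4, align 4) → ends 8; total 8 bytes, alignment 4
id at 0 (size 8, align 4) → ends 8
hp at 8 (size 2, align 2) → ends 10
pad 2 to align 4 for vy
vy at 12 (size 4, align 4) → ends 16
z at 16 (size 2, align 2) → ends 18
team at 18 (size 1, align 1) → ends 19
pad 1 to align 2 for score
score at 20 (size 6, align 2) → ends 26
pad 2 to align 4 for y
y at 28 (size 4, align 4) → ends 32
total 32 bytes, alignment 4
— Msg2 —
id at 0 (size 8, align 4) → ends 8
vy at 8 (size 4, align 4) → ends 12
y at 12 (size 4, align 4) → ends 16
score at 16 (size 6, align 2) → ends 22
hp at 22 (size 2, align 2) → ends 24
z at 24 (size 2, align 2) → ends 26
team at 26 (size 1, align 1) → ends 27
tail pad 1 to reach multiple of 4
total 28 bytes, alignment 4
32 − 28 = 4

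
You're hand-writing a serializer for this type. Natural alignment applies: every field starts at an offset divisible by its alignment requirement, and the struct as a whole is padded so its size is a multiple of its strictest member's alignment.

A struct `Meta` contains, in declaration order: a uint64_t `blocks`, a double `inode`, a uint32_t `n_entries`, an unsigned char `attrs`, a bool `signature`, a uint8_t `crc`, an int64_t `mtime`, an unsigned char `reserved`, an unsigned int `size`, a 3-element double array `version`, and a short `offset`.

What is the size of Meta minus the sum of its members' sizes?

10

0..8  blocks  (8B, 8-aligned)
8..16  inode  (8B, 8-aligned)
16..20  n_entries  (4B, 4-aligned)
20..21  attrs  (1B, 1-aligned)
21..22  signature  (1B, 1-aligned)
22..23  crc  (1B, 1-aligned)
23..24  -- padding (1B)
24..32  mtime  (8B, 8-aligned)
32..33  reserved  (1B, 1-aligned)
33..36  -- padding (3B)
36..40  size  (4B, 4-aligned)
40..64  version  (24B, 8-aligned)
64..66  offset  (2B, 2-aligned)
66..72  -- tail padding (6B)
sizeof = 72, alignof = 8
data bytes 62, size 72 → padding 10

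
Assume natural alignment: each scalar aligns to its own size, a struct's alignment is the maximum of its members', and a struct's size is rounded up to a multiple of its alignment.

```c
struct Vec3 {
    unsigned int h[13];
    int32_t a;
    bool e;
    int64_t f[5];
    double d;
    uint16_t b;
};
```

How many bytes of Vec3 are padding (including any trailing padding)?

h at 0 (size 52, align 4) → ends 52
a at 52 (size 4, align 4) → ends 56
e at 56 (size 1, align 1) → ends 57
pad 7 to align 8 for f
f at 64 (size 40, align 8) → ends 104
d at 104 (size 8, align 8) → ends 112
b at 112 (size 2, align 2) → ends 114
tail pad 6 to reach multiple of 8
total 120 bytes, alignment 8
data bytes 107, size 120 → padding 13

13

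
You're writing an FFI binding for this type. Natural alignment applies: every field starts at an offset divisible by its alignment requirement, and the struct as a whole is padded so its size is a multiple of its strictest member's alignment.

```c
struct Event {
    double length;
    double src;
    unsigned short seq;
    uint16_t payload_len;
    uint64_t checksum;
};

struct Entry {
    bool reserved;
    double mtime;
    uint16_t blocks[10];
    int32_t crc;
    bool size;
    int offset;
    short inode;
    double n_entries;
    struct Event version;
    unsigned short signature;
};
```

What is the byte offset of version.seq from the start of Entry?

Event: @0: length [8B, align 8] → 8; @8: src [8B, align 8] → 16; @16: seq [2B, align 2] → 18; @18: payload_len [2B, align 2] → 20; +4 pad (align 8); @24: checksum [8B, align 8] → 32; size 32, align 8
@0: reserved [1B, align 1] → 1
+7 pad (align 8)
@8: mtime [8B, align 8] → 16
@16: blocks [20B, align 2] → 36
@36: crc [4B, align 4] → 40
@40: size [1B, align 1] → 41
+3 pad (align 4)
@44: offset [4B, align 4] → 48
@48: inode [2B, align 2] → 50
+6 pad (align 8)
@56: n_entries [8B, align 8] → 64
@64: version [32B, align 8] → 96
within Event: seq at 16
64 + 16 = 80

80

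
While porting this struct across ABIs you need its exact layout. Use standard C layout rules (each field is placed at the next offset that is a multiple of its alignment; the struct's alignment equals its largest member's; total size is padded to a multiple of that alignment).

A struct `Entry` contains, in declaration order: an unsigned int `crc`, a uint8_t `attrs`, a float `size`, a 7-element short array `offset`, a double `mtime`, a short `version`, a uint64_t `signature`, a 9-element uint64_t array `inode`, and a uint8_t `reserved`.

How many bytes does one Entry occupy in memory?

0..4  crc  (4B, 4-aligned)
4..5  attrs  (1B, 1-aligned)
5..8  -- padding (3B)
8..12  size  (4B, 4-aligned)
12..26  offset  (14B, 2-aligned)
26..32  -- padding (6B)
32..40  mtime  (8B, 8-aligned)
40..42  version  (2B, 2-aligned)
42..48  -- padding (6B)
48..56  signature  (8B, 8-aligned)
56..128  inode  (72B, 8-aligned)
128..129  reserved  (1B, 1-aligned)
129..136  -- tail padding (7B)
sizeof = 136, alignof = 8

136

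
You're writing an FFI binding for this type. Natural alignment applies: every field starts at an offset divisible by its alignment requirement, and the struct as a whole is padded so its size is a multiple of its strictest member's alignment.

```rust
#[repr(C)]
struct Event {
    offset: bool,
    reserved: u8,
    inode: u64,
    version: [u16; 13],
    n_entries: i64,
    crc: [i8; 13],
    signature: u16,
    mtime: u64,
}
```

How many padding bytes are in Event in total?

0..1  offset  (1B, 1-aligned)
1..2  reserved  (1B, 1-aligned)
2..8  -- padding (6B)
8..16  inode  (8B, 8-aligned)
16..42  version  (26B, 2-aligned)
42..48  -- padding (6B)
48..56  n_entries  (8B, 8-aligned)
56..69  crc  (13B, 1-aligned)
69..70  -- padding (1B)
70..72  signature  (2B, 2-aligned)
72..80  mtime  (8B, 8-aligned)
sizeof = 80, alignof = 8
data bytes 67, size 80 → padding 13

13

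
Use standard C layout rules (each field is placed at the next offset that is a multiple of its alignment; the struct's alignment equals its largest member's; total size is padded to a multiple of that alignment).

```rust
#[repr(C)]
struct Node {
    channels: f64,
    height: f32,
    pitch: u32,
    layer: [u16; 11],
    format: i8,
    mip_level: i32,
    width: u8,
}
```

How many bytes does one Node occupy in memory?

0..8  channels  (8B, 8-aligned)
8..12  height  (4B, 4-aligned)
12..16  pitch  (4B, 4-aligned)
16..38  layer  (22B, 2-aligned)
38..39  format  (1B, 1-aligned)
39..40  -- padding (1B)
40..44  mip_level  (4B, 4-aligned)
44..45  width  (1B, 1-aligned)
45..48  -- tail padding (3B)
sizeof = 48, alignof = 8

48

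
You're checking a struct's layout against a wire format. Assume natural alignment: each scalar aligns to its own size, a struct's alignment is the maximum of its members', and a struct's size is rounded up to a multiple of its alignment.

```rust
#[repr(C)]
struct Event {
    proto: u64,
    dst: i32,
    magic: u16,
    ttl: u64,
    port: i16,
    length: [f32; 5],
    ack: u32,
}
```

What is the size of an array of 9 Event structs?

504

@0: proto [8B, align 8] → 8
@8: dst [4B, align 4] → 12
@12: magic [2B, align 2] → 14
+2 pad (align 8)
@16: ttl [8B, align 8] → 24
@24: port [2B, align 2] → 26
+2 pad (align 4)
@28: length [20B, align 4] → 48
@48: ack [4B, align 4] → 52
+4 tail pad (align 8)
size 56, align 8
array of 9: 9 × 56 = 504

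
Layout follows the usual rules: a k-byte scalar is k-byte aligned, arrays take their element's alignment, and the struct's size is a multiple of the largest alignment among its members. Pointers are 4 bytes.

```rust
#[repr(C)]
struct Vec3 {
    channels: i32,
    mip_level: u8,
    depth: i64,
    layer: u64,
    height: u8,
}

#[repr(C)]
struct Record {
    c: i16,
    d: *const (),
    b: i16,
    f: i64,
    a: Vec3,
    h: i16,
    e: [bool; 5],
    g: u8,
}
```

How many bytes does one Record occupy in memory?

64

Vec3: channels at 0 (size 4, align 4) → ends 4; mip_level at 4 (size 1, align 1) → ends 5; pad 3 to align 8 for depth; depth at 8 (size 8, align 8) → ends 16; layer at 16 (size 8, align 8) → ends 24; height at 24 (size 1, align 1) → ends 25; tail pad 7 to reach multiple of 8; total 32 bytes, alignment 8
c at 0 (size 2, align 2) → ends 2
pad 2 to align 4 for d
d at 4 (size 4, align 4) → ends 8
b at 8 (size 2, align 2) → ends 10
pad 6 to align 8 for f
f at 16 (size 8, align 8) → ends 24
a at 24 (size 32, align 8) → ends 56
h at 56 (size 2, align 2) → ends 58
e at 58 (size 5, align 1) → ends 63
g at 63 (size 1, align 1) → ends 64
total 64 bytes, alignment 8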